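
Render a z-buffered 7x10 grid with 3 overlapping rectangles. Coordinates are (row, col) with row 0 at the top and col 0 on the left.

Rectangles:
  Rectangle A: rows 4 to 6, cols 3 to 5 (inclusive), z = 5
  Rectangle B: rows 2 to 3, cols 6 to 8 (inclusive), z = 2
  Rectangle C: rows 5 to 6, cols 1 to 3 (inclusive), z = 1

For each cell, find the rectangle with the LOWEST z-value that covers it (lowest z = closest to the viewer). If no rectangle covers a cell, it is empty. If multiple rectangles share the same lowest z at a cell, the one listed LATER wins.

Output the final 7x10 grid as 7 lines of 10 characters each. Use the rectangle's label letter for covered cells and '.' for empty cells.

..........
..........
......BBB.
......BBB.
...AAA....
.CCCAA....
.CCCAA....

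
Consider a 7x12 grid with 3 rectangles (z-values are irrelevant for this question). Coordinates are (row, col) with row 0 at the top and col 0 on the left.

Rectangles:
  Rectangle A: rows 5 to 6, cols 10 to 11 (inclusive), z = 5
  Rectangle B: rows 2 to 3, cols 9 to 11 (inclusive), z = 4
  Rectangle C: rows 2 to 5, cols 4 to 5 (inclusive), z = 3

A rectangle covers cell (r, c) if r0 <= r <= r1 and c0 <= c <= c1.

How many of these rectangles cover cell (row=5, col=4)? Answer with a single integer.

Check cell (5,4):
  A: rows 5-6 cols 10-11 -> outside (col miss)
  B: rows 2-3 cols 9-11 -> outside (row miss)
  C: rows 2-5 cols 4-5 -> covers
Count covering = 1

Answer: 1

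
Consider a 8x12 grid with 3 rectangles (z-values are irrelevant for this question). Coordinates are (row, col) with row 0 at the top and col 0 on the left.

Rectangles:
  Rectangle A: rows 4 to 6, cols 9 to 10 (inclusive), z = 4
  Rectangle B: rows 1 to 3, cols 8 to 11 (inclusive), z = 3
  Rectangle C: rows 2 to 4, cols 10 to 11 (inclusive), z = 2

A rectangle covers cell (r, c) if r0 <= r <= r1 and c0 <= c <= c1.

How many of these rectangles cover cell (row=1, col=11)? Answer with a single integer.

Check cell (1,11):
  A: rows 4-6 cols 9-10 -> outside (row miss)
  B: rows 1-3 cols 8-11 -> covers
  C: rows 2-4 cols 10-11 -> outside (row miss)
Count covering = 1

Answer: 1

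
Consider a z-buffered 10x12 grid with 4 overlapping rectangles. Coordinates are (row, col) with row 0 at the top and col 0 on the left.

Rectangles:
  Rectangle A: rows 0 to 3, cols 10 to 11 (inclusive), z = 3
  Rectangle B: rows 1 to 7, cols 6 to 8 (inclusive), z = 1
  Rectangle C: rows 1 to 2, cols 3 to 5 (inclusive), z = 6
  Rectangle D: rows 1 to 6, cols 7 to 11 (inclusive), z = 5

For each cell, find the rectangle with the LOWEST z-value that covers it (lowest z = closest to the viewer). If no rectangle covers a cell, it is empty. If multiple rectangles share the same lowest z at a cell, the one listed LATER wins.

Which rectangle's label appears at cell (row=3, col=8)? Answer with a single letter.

Answer: B

Derivation:
Check cell (3,8):
  A: rows 0-3 cols 10-11 -> outside (col miss)
  B: rows 1-7 cols 6-8 z=1 -> covers; best now B (z=1)
  C: rows 1-2 cols 3-5 -> outside (row miss)
  D: rows 1-6 cols 7-11 z=5 -> covers; best now B (z=1)
Winner: B at z=1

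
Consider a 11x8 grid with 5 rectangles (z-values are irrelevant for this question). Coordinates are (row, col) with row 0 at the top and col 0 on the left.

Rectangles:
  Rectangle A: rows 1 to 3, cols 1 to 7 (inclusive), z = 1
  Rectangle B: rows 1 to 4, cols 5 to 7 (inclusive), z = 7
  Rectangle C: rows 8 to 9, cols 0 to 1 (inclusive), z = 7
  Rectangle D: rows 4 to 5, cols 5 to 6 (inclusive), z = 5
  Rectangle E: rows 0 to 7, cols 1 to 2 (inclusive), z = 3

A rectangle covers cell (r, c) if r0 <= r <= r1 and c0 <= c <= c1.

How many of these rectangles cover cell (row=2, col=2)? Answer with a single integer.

Check cell (2,2):
  A: rows 1-3 cols 1-7 -> covers
  B: rows 1-4 cols 5-7 -> outside (col miss)
  C: rows 8-9 cols 0-1 -> outside (row miss)
  D: rows 4-5 cols 5-6 -> outside (row miss)
  E: rows 0-7 cols 1-2 -> covers
Count covering = 2

Answer: 2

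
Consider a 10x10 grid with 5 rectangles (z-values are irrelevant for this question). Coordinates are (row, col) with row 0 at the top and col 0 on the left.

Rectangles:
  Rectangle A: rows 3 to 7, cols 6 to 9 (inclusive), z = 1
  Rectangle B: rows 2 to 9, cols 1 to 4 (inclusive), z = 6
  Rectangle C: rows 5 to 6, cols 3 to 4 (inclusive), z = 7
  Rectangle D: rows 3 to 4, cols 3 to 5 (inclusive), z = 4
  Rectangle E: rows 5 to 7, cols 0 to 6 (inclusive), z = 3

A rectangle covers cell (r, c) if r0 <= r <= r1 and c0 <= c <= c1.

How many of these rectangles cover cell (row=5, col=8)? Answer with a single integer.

Answer: 1

Derivation:
Check cell (5,8):
  A: rows 3-7 cols 6-9 -> covers
  B: rows 2-9 cols 1-4 -> outside (col miss)
  C: rows 5-6 cols 3-4 -> outside (col miss)
  D: rows 3-4 cols 3-5 -> outside (row miss)
  E: rows 5-7 cols 0-6 -> outside (col miss)
Count covering = 1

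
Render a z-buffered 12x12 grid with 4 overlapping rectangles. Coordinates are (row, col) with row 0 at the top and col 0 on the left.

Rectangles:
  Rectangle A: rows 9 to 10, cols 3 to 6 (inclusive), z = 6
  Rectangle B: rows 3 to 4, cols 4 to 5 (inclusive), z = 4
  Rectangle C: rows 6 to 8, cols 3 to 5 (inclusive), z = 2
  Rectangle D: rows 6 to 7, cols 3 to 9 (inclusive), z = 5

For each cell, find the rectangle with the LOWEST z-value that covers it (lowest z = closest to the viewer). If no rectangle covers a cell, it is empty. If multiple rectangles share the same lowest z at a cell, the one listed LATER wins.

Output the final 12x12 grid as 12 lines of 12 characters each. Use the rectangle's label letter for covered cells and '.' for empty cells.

............
............
............
....BB......
....BB......
............
...CCCDDDD..
...CCCDDDD..
...CCC......
...AAAA.....
...AAAA.....
............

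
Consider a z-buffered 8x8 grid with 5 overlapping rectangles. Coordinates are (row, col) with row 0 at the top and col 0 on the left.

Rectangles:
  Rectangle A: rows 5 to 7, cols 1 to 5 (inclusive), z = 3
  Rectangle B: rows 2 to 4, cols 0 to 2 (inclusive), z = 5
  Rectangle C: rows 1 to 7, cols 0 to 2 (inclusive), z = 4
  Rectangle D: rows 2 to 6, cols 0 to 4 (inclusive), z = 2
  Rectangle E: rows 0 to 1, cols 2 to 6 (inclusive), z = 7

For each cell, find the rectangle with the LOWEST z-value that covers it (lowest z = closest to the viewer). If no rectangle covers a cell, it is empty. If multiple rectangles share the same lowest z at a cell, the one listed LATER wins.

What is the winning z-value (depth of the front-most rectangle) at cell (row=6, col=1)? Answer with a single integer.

Answer: 2

Derivation:
Check cell (6,1):
  A: rows 5-7 cols 1-5 z=3 -> covers; best now A (z=3)
  B: rows 2-4 cols 0-2 -> outside (row miss)
  C: rows 1-7 cols 0-2 z=4 -> covers; best now A (z=3)
  D: rows 2-6 cols 0-4 z=2 -> covers; best now D (z=2)
  E: rows 0-1 cols 2-6 -> outside (row miss)
Winner: D at z=2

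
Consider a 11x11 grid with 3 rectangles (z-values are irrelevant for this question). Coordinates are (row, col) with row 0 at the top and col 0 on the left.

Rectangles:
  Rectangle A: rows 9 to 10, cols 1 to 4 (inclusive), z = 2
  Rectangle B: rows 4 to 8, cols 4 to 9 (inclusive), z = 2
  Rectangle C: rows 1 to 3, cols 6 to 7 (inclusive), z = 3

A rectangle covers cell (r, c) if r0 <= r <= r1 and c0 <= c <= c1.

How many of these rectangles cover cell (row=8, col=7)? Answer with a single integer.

Answer: 1

Derivation:
Check cell (8,7):
  A: rows 9-10 cols 1-4 -> outside (row miss)
  B: rows 4-8 cols 4-9 -> covers
  C: rows 1-3 cols 6-7 -> outside (row miss)
Count covering = 1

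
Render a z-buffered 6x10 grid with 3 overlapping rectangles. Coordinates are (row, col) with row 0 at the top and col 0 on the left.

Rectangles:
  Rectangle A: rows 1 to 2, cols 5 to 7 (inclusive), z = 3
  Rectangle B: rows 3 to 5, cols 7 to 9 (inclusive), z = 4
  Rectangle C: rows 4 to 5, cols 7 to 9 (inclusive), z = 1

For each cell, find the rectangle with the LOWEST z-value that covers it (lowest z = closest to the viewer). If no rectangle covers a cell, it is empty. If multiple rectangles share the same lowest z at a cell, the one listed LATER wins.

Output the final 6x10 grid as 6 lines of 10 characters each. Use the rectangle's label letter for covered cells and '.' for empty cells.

..........
.....AAA..
.....AAA..
.......BBB
.......CCC
.......CCC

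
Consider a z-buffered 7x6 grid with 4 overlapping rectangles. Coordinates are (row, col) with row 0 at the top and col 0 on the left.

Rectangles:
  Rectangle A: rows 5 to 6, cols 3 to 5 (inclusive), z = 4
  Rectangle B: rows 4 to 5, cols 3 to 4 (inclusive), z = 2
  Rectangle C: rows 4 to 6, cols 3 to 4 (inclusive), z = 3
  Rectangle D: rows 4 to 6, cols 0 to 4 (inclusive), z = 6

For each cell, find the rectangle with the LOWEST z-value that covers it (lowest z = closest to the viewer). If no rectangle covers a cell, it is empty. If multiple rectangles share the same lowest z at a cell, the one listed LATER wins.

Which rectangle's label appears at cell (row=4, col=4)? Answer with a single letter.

Check cell (4,4):
  A: rows 5-6 cols 3-5 -> outside (row miss)
  B: rows 4-5 cols 3-4 z=2 -> covers; best now B (z=2)
  C: rows 4-6 cols 3-4 z=3 -> covers; best now B (z=2)
  D: rows 4-6 cols 0-4 z=6 -> covers; best now B (z=2)
Winner: B at z=2

Answer: B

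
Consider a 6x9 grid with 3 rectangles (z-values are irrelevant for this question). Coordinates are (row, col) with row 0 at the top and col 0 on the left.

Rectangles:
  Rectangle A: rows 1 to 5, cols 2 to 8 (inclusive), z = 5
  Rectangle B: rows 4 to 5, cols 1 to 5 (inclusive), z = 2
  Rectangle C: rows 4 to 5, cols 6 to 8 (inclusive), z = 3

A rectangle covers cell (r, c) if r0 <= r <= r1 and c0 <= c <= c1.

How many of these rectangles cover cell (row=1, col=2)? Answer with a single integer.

Answer: 1

Derivation:
Check cell (1,2):
  A: rows 1-5 cols 2-8 -> covers
  B: rows 4-5 cols 1-5 -> outside (row miss)
  C: rows 4-5 cols 6-8 -> outside (row miss)
Count covering = 1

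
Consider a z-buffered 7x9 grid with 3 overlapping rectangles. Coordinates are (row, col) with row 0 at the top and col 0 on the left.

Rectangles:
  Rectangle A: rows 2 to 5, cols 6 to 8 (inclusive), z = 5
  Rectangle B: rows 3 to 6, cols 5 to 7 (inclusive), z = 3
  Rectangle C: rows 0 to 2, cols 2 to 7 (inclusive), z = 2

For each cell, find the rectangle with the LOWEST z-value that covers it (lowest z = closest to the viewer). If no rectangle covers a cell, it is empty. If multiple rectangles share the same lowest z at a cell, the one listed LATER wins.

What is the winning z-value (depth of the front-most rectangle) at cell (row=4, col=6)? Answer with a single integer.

Answer: 3

Derivation:
Check cell (4,6):
  A: rows 2-5 cols 6-8 z=5 -> covers; best now A (z=5)
  B: rows 3-6 cols 5-7 z=3 -> covers; best now B (z=3)
  C: rows 0-2 cols 2-7 -> outside (row miss)
Winner: B at z=3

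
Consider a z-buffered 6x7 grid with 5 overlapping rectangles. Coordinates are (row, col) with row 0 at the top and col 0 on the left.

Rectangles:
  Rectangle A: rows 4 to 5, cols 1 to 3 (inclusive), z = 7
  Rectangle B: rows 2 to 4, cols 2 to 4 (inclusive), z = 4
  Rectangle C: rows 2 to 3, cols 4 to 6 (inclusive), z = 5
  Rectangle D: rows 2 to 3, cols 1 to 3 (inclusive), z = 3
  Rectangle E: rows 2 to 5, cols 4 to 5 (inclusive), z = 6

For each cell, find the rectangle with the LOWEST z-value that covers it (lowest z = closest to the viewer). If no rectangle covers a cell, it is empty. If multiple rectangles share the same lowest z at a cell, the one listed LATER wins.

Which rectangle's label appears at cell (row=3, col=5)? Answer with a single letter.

Check cell (3,5):
  A: rows 4-5 cols 1-3 -> outside (row miss)
  B: rows 2-4 cols 2-4 -> outside (col miss)
  C: rows 2-3 cols 4-6 z=5 -> covers; best now C (z=5)
  D: rows 2-3 cols 1-3 -> outside (col miss)
  E: rows 2-5 cols 4-5 z=6 -> covers; best now C (z=5)
Winner: C at z=5

Answer: C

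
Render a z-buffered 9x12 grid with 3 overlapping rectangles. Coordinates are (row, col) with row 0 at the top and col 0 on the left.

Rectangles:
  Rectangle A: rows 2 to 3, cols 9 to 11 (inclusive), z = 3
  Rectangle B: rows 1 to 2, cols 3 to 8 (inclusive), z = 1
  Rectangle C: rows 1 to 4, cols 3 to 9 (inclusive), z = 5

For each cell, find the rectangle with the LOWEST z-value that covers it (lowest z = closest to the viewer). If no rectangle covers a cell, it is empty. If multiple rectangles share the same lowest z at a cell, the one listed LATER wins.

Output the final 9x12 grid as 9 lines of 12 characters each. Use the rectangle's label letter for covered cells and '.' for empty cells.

............
...BBBBBBC..
...BBBBBBAAA
...CCCCCCAAA
...CCCCCCC..
............
............
............
............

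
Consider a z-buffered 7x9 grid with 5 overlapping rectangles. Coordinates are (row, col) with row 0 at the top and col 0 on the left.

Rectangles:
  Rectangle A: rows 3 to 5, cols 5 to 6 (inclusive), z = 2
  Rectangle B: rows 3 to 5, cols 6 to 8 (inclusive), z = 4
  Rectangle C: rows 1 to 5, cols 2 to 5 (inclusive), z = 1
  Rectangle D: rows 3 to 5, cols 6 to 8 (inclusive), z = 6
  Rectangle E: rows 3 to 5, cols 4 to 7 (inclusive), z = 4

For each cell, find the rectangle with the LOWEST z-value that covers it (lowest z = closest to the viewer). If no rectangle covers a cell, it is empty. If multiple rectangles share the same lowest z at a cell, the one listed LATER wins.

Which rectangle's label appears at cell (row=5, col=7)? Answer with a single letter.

Answer: E

Derivation:
Check cell (5,7):
  A: rows 3-5 cols 5-6 -> outside (col miss)
  B: rows 3-5 cols 6-8 z=4 -> covers; best now B (z=4)
  C: rows 1-5 cols 2-5 -> outside (col miss)
  D: rows 3-5 cols 6-8 z=6 -> covers; best now B (z=4)
  E: rows 3-5 cols 4-7 z=4 -> covers; best now E (z=4)
Winner: E at z=4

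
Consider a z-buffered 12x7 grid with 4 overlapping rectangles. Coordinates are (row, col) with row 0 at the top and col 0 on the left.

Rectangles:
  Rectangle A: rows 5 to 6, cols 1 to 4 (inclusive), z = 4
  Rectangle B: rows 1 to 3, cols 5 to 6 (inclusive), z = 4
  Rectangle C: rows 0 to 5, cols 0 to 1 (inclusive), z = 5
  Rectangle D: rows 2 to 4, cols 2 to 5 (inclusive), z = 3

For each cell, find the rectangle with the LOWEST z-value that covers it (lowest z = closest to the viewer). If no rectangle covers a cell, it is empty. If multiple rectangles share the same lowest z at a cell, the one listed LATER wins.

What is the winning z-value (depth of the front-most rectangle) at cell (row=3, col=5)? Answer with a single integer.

Answer: 3

Derivation:
Check cell (3,5):
  A: rows 5-6 cols 1-4 -> outside (row miss)
  B: rows 1-3 cols 5-6 z=4 -> covers; best now B (z=4)
  C: rows 0-5 cols 0-1 -> outside (col miss)
  D: rows 2-4 cols 2-5 z=3 -> covers; best now D (z=3)
Winner: D at z=3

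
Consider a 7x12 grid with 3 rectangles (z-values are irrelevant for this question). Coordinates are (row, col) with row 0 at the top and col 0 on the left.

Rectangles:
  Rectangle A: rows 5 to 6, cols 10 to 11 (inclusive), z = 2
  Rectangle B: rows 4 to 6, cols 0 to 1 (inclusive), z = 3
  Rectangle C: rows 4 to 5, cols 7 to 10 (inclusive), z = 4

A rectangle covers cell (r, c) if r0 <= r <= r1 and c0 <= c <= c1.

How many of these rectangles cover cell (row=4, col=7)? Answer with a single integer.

Answer: 1

Derivation:
Check cell (4,7):
  A: rows 5-6 cols 10-11 -> outside (row miss)
  B: rows 4-6 cols 0-1 -> outside (col miss)
  C: rows 4-5 cols 7-10 -> covers
Count covering = 1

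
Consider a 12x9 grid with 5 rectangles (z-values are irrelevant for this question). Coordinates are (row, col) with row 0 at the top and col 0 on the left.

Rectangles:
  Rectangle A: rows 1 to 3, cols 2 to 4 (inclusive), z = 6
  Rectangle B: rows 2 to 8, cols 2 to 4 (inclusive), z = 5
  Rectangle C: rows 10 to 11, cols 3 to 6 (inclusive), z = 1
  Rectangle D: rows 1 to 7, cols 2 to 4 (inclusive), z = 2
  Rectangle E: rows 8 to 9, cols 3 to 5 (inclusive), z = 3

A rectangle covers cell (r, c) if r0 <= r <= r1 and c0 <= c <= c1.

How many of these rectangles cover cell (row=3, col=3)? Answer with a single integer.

Check cell (3,3):
  A: rows 1-3 cols 2-4 -> covers
  B: rows 2-8 cols 2-4 -> covers
  C: rows 10-11 cols 3-6 -> outside (row miss)
  D: rows 1-7 cols 2-4 -> covers
  E: rows 8-9 cols 3-5 -> outside (row miss)
Count covering = 3

Answer: 3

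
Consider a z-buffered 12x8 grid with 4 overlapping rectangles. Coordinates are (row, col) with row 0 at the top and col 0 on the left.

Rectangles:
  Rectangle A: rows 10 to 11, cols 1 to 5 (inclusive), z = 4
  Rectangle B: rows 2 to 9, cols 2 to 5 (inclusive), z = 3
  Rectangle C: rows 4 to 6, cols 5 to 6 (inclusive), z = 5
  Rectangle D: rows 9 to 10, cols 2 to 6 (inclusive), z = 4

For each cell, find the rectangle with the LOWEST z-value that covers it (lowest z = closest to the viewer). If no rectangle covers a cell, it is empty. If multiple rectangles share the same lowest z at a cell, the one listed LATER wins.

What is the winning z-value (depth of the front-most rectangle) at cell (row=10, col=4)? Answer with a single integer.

Check cell (10,4):
  A: rows 10-11 cols 1-5 z=4 -> covers; best now A (z=4)
  B: rows 2-9 cols 2-5 -> outside (row miss)
  C: rows 4-6 cols 5-6 -> outside (row miss)
  D: rows 9-10 cols 2-6 z=4 -> covers; best now D (z=4)
Winner: D at z=4

Answer: 4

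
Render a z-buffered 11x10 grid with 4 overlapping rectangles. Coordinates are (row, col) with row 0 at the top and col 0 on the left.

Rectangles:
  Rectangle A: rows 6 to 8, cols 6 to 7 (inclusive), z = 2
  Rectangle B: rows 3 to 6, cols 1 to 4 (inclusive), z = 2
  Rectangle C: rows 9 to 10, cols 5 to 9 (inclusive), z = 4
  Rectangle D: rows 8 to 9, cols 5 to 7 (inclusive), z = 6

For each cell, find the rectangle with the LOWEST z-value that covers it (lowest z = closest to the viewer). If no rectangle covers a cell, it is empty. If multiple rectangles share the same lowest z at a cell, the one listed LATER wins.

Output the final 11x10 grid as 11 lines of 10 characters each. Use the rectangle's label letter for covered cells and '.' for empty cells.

..........
..........
..........
.BBBB.....
.BBBB.....
.BBBB.....
.BBBB.AA..
......AA..
.....DAA..
.....CCCCC
.....CCCCC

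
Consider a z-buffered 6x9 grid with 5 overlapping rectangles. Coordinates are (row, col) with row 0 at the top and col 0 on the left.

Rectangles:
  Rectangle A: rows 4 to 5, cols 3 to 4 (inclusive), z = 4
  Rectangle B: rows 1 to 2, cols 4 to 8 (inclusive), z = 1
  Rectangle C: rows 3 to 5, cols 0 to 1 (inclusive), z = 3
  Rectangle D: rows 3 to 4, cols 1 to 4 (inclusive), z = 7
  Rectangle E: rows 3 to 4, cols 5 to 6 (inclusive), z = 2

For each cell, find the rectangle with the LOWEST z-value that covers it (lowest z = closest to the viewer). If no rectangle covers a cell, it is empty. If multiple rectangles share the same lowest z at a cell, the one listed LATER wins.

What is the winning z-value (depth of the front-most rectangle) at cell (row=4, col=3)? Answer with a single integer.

Answer: 4

Derivation:
Check cell (4,3):
  A: rows 4-5 cols 3-4 z=4 -> covers; best now A (z=4)
  B: rows 1-2 cols 4-8 -> outside (row miss)
  C: rows 3-5 cols 0-1 -> outside (col miss)
  D: rows 3-4 cols 1-4 z=7 -> covers; best now A (z=4)
  E: rows 3-4 cols 5-6 -> outside (col miss)
Winner: A at z=4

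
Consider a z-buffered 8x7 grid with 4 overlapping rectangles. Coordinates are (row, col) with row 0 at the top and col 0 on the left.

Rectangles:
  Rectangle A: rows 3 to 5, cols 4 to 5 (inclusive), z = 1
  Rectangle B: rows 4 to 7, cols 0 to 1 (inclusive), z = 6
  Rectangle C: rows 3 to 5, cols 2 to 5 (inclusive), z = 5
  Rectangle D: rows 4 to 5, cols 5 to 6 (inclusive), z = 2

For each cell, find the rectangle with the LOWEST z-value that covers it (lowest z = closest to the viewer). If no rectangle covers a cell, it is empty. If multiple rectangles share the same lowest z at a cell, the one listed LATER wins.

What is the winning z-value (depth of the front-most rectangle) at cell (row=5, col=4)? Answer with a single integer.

Check cell (5,4):
  A: rows 3-5 cols 4-5 z=1 -> covers; best now A (z=1)
  B: rows 4-7 cols 0-1 -> outside (col miss)
  C: rows 3-5 cols 2-5 z=5 -> covers; best now A (z=1)
  D: rows 4-5 cols 5-6 -> outside (col miss)
Winner: A at z=1

Answer: 1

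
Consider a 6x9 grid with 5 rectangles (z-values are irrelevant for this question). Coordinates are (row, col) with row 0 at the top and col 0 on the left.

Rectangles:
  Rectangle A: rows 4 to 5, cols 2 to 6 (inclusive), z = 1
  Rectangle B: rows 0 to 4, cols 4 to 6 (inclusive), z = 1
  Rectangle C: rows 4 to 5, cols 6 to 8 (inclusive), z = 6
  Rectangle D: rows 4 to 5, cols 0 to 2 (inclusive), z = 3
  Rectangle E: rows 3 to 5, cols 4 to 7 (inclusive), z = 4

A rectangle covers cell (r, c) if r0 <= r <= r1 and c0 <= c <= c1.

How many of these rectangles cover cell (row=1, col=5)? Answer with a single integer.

Answer: 1

Derivation:
Check cell (1,5):
  A: rows 4-5 cols 2-6 -> outside (row miss)
  B: rows 0-4 cols 4-6 -> covers
  C: rows 4-5 cols 6-8 -> outside (row miss)
  D: rows 4-5 cols 0-2 -> outside (row miss)
  E: rows 3-5 cols 4-7 -> outside (row miss)
Count covering = 1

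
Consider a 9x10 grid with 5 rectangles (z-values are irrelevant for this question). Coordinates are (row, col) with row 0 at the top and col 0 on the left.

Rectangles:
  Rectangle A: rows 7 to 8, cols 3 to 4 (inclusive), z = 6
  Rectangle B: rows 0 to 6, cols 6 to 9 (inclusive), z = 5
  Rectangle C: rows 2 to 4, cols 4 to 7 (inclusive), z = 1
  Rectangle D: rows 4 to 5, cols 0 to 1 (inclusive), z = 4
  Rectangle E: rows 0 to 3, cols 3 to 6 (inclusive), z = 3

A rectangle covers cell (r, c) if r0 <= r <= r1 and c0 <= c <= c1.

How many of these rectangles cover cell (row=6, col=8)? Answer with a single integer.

Check cell (6,8):
  A: rows 7-8 cols 3-4 -> outside (row miss)
  B: rows 0-6 cols 6-9 -> covers
  C: rows 2-4 cols 4-7 -> outside (row miss)
  D: rows 4-5 cols 0-1 -> outside (row miss)
  E: rows 0-3 cols 3-6 -> outside (row miss)
Count covering = 1

Answer: 1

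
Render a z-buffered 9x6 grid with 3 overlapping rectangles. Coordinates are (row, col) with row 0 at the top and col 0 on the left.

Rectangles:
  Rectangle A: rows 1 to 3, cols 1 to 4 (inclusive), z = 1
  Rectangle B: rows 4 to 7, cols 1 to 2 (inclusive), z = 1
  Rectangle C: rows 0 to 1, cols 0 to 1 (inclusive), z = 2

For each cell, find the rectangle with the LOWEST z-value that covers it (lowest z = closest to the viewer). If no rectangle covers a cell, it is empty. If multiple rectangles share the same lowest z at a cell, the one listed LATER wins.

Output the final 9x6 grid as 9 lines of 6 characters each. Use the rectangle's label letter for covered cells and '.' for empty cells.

CC....
CAAAA.
.AAAA.
.AAAA.
.BB...
.BB...
.BB...
.BB...
......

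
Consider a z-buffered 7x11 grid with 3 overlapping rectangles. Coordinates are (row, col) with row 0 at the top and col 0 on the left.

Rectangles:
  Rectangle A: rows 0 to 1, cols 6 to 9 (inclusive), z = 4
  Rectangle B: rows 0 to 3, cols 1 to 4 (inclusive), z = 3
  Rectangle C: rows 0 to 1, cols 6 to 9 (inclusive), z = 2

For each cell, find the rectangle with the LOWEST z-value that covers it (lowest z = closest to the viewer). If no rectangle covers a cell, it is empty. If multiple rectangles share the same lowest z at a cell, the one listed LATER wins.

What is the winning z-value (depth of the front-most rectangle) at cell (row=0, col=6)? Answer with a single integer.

Check cell (0,6):
  A: rows 0-1 cols 6-9 z=4 -> covers; best now A (z=4)
  B: rows 0-3 cols 1-4 -> outside (col miss)
  C: rows 0-1 cols 6-9 z=2 -> covers; best now C (z=2)
Winner: C at z=2

Answer: 2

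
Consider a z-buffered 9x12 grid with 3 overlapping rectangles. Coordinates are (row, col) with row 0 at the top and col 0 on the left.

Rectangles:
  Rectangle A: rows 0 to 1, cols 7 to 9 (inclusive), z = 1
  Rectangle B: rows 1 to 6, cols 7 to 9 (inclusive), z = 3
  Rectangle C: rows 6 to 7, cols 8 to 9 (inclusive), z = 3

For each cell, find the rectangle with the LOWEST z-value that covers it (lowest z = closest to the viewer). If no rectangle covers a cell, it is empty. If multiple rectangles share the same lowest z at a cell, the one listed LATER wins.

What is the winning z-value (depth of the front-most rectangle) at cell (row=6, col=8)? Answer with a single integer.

Check cell (6,8):
  A: rows 0-1 cols 7-9 -> outside (row miss)
  B: rows 1-6 cols 7-9 z=3 -> covers; best now B (z=3)
  C: rows 6-7 cols 8-9 z=3 -> covers; best now C (z=3)
Winner: C at z=3

Answer: 3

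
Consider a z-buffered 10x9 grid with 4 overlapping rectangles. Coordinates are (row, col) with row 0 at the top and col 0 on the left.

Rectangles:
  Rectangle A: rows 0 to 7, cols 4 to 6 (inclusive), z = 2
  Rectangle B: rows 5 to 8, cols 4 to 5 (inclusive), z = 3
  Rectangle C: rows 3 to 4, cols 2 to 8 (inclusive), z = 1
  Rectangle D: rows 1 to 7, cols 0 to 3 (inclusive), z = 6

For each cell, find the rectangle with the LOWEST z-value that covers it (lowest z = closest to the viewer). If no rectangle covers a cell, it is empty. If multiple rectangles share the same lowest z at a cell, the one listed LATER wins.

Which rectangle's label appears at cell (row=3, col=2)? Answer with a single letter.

Answer: C

Derivation:
Check cell (3,2):
  A: rows 0-7 cols 4-6 -> outside (col miss)
  B: rows 5-8 cols 4-5 -> outside (row miss)
  C: rows 3-4 cols 2-8 z=1 -> covers; best now C (z=1)
  D: rows 1-7 cols 0-3 z=6 -> covers; best now C (z=1)
Winner: C at z=1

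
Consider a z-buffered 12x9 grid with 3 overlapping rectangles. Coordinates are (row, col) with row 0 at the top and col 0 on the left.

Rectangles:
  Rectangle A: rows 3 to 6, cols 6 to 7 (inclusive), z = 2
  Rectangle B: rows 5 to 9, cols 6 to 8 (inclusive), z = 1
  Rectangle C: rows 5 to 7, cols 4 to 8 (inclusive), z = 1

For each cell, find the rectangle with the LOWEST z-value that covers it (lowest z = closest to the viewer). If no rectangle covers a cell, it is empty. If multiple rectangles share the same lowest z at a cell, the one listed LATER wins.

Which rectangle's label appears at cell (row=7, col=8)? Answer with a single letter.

Answer: C

Derivation:
Check cell (7,8):
  A: rows 3-6 cols 6-7 -> outside (row miss)
  B: rows 5-9 cols 6-8 z=1 -> covers; best now B (z=1)
  C: rows 5-7 cols 4-8 z=1 -> covers; best now C (z=1)
Winner: C at z=1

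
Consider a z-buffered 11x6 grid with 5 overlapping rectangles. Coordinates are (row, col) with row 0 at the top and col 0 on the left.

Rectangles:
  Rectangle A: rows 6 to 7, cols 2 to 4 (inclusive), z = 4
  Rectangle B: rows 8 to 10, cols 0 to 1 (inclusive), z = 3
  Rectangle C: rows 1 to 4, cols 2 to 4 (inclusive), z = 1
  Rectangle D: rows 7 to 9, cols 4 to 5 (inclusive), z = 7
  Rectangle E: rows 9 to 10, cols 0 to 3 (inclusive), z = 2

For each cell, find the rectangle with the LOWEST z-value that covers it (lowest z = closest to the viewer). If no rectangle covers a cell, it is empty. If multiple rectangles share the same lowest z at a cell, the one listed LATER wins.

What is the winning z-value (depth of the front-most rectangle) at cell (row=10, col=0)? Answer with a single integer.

Answer: 2

Derivation:
Check cell (10,0):
  A: rows 6-7 cols 2-4 -> outside (row miss)
  B: rows 8-10 cols 0-1 z=3 -> covers; best now B (z=3)
  C: rows 1-4 cols 2-4 -> outside (row miss)
  D: rows 7-9 cols 4-5 -> outside (row miss)
  E: rows 9-10 cols 0-3 z=2 -> covers; best now E (z=2)
Winner: E at z=2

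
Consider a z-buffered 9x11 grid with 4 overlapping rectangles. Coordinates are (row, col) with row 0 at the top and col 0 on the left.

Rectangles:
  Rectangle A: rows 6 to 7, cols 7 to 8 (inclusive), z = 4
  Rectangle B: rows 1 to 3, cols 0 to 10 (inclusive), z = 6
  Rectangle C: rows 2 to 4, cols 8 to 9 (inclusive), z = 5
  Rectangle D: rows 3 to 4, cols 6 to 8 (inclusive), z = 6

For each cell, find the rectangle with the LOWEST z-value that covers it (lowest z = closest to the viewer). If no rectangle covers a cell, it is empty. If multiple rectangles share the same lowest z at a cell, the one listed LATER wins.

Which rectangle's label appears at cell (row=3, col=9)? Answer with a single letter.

Check cell (3,9):
  A: rows 6-7 cols 7-8 -> outside (row miss)
  B: rows 1-3 cols 0-10 z=6 -> covers; best now B (z=6)
  C: rows 2-4 cols 8-9 z=5 -> covers; best now C (z=5)
  D: rows 3-4 cols 6-8 -> outside (col miss)
Winner: C at z=5

Answer: C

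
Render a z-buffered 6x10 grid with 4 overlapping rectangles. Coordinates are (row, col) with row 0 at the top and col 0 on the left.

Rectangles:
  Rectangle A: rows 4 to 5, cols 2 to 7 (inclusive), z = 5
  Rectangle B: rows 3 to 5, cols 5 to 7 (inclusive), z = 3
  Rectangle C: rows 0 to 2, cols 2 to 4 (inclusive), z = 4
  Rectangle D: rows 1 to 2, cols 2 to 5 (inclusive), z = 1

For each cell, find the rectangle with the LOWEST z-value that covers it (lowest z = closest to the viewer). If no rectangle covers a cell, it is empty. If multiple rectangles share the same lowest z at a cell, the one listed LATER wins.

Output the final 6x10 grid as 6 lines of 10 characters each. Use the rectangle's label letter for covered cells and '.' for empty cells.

..CCC.....
..DDDD....
..DDDD....
.....BBB..
..AAABBB..
..AAABBB..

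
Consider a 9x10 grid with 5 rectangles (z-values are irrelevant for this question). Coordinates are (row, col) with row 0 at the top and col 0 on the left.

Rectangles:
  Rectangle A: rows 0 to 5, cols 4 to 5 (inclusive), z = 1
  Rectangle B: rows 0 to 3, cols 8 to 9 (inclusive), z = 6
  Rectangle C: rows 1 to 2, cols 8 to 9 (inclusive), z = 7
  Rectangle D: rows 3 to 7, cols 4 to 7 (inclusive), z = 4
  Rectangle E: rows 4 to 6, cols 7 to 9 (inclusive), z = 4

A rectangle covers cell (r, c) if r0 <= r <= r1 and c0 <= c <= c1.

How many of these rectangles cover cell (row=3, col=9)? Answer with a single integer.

Answer: 1

Derivation:
Check cell (3,9):
  A: rows 0-5 cols 4-5 -> outside (col miss)
  B: rows 0-3 cols 8-9 -> covers
  C: rows 1-2 cols 8-9 -> outside (row miss)
  D: rows 3-7 cols 4-7 -> outside (col miss)
  E: rows 4-6 cols 7-9 -> outside (row miss)
Count covering = 1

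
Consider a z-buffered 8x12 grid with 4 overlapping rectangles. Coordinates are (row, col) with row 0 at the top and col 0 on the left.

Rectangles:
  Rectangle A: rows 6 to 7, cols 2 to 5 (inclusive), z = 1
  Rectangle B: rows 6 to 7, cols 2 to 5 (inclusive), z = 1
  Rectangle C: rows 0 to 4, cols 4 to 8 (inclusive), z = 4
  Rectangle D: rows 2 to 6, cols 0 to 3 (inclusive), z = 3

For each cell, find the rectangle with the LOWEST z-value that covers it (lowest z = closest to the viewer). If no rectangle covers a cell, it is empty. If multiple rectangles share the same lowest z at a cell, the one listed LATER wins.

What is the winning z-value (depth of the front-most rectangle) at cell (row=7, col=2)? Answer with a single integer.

Check cell (7,2):
  A: rows 6-7 cols 2-5 z=1 -> covers; best now A (z=1)
  B: rows 6-7 cols 2-5 z=1 -> covers; best now B (z=1)
  C: rows 0-4 cols 4-8 -> outside (row miss)
  D: rows 2-6 cols 0-3 -> outside (row miss)
Winner: B at z=1

Answer: 1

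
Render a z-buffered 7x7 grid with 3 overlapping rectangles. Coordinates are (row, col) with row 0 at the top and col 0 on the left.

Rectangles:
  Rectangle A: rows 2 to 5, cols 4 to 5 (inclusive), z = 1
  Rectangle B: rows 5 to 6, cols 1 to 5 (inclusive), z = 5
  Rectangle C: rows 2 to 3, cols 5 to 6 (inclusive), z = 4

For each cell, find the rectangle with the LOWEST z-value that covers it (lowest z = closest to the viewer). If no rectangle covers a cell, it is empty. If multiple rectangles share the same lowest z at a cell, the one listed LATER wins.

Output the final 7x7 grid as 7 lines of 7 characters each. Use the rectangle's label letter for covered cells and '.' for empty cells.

.......
.......
....AAC
....AAC
....AA.
.BBBAA.
.BBBBB.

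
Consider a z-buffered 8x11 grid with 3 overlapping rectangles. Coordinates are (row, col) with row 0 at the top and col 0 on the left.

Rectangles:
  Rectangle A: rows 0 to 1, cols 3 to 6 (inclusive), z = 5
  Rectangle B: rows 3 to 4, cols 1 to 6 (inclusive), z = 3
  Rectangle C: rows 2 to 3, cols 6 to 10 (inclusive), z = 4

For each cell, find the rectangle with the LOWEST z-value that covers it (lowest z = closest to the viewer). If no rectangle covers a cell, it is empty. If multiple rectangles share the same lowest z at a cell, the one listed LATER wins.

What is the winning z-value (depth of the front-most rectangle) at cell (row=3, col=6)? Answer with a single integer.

Answer: 3

Derivation:
Check cell (3,6):
  A: rows 0-1 cols 3-6 -> outside (row miss)
  B: rows 3-4 cols 1-6 z=3 -> covers; best now B (z=3)
  C: rows 2-3 cols 6-10 z=4 -> covers; best now B (z=3)
Winner: B at z=3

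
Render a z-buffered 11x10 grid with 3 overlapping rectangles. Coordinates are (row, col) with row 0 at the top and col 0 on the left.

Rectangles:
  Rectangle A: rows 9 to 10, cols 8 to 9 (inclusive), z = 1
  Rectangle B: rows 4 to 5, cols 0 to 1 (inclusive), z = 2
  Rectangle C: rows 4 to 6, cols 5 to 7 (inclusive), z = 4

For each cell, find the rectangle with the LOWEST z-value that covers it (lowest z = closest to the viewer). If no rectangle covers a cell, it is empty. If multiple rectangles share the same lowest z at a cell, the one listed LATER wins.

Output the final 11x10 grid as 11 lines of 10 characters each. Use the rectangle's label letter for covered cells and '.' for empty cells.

..........
..........
..........
..........
BB...CCC..
BB...CCC..
.....CCC..
..........
..........
........AA
........AA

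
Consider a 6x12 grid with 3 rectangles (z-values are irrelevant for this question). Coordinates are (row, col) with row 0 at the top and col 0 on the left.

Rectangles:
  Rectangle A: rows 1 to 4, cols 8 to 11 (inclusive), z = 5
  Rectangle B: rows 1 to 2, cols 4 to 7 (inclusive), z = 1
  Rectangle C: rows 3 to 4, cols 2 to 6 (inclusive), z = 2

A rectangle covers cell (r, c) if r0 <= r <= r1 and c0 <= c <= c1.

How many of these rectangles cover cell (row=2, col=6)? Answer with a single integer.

Check cell (2,6):
  A: rows 1-4 cols 8-11 -> outside (col miss)
  B: rows 1-2 cols 4-7 -> covers
  C: rows 3-4 cols 2-6 -> outside (row miss)
Count covering = 1

Answer: 1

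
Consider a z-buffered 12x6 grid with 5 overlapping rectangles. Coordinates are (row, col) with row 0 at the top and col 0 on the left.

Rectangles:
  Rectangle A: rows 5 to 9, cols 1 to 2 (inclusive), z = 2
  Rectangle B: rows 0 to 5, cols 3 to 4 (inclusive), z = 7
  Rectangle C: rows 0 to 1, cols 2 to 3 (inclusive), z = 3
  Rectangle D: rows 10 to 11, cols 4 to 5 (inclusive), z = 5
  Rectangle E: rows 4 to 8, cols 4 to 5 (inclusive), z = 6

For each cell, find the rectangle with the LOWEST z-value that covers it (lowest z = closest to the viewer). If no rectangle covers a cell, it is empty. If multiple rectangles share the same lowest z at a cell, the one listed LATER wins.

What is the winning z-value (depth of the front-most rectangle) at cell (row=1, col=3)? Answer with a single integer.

Answer: 3

Derivation:
Check cell (1,3):
  A: rows 5-9 cols 1-2 -> outside (row miss)
  B: rows 0-5 cols 3-4 z=7 -> covers; best now B (z=7)
  C: rows 0-1 cols 2-3 z=3 -> covers; best now C (z=3)
  D: rows 10-11 cols 4-5 -> outside (row miss)
  E: rows 4-8 cols 4-5 -> outside (row miss)
Winner: C at z=3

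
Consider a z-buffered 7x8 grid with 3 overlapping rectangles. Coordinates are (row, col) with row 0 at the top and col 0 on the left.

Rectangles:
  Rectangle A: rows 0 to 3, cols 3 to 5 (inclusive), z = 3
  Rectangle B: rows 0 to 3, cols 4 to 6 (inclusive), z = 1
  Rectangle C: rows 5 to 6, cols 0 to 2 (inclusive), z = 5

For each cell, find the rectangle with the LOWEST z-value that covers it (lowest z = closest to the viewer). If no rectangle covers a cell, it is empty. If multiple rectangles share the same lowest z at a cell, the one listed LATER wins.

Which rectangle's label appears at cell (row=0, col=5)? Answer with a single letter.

Check cell (0,5):
  A: rows 0-3 cols 3-5 z=3 -> covers; best now A (z=3)
  B: rows 0-3 cols 4-6 z=1 -> covers; best now B (z=1)
  C: rows 5-6 cols 0-2 -> outside (row miss)
Winner: B at z=1

Answer: B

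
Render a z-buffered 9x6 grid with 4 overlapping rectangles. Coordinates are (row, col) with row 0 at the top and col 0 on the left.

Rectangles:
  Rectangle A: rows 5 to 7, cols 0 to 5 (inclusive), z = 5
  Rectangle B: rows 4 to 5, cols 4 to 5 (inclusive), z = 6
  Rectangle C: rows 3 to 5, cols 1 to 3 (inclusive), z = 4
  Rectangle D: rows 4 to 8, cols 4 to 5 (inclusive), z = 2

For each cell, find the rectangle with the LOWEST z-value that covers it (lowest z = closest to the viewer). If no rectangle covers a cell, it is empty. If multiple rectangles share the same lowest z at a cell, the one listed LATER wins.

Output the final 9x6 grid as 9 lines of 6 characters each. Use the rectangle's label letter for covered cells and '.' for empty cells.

......
......
......
.CCC..
.CCCDD
ACCCDD
AAAADD
AAAADD
....DD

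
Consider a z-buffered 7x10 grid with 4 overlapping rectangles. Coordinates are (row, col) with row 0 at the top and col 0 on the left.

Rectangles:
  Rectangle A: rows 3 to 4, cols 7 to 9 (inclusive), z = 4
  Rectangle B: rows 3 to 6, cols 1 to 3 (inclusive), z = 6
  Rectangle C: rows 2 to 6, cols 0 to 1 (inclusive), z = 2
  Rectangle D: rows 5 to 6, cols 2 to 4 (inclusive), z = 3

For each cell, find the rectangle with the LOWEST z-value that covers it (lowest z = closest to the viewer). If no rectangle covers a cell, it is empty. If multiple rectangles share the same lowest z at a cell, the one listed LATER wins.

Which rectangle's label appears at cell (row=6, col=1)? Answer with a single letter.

Answer: C

Derivation:
Check cell (6,1):
  A: rows 3-4 cols 7-9 -> outside (row miss)
  B: rows 3-6 cols 1-3 z=6 -> covers; best now B (z=6)
  C: rows 2-6 cols 0-1 z=2 -> covers; best now C (z=2)
  D: rows 5-6 cols 2-4 -> outside (col miss)
Winner: C at z=2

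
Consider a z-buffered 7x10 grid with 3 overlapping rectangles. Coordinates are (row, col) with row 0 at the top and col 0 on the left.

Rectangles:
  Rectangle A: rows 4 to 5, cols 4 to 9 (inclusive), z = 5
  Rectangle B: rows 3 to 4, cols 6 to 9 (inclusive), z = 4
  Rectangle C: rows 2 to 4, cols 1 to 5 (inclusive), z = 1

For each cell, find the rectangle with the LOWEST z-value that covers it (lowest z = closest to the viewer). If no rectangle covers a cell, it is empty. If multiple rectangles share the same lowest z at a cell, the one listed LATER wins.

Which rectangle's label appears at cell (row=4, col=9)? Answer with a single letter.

Answer: B

Derivation:
Check cell (4,9):
  A: rows 4-5 cols 4-9 z=5 -> covers; best now A (z=5)
  B: rows 3-4 cols 6-9 z=4 -> covers; best now B (z=4)
  C: rows 2-4 cols 1-5 -> outside (col miss)
Winner: B at z=4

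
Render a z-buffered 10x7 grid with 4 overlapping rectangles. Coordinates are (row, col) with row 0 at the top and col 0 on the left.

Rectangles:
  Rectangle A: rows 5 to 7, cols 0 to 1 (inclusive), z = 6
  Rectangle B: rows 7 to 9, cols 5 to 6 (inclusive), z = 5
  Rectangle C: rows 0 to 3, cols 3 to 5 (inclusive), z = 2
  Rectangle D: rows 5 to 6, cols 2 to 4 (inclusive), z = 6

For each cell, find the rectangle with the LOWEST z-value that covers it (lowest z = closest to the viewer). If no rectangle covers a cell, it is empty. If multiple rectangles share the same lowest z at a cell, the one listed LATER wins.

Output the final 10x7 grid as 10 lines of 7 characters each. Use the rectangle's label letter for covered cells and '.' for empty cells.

...CCC.
...CCC.
...CCC.
...CCC.
.......
AADDD..
AADDD..
AA...BB
.....BB
.....BB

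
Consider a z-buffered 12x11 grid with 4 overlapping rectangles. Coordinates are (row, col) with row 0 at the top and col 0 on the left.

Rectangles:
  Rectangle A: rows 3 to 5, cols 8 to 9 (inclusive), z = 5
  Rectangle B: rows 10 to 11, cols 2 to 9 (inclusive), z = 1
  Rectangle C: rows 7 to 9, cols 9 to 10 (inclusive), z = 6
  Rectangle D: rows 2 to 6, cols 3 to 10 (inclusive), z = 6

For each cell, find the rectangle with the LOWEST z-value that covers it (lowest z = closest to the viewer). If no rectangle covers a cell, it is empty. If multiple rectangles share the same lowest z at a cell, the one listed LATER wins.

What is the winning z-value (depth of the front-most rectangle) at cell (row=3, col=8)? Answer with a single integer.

Answer: 5

Derivation:
Check cell (3,8):
  A: rows 3-5 cols 8-9 z=5 -> covers; best now A (z=5)
  B: rows 10-11 cols 2-9 -> outside (row miss)
  C: rows 7-9 cols 9-10 -> outside (row miss)
  D: rows 2-6 cols 3-10 z=6 -> covers; best now A (z=5)
Winner: A at z=5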